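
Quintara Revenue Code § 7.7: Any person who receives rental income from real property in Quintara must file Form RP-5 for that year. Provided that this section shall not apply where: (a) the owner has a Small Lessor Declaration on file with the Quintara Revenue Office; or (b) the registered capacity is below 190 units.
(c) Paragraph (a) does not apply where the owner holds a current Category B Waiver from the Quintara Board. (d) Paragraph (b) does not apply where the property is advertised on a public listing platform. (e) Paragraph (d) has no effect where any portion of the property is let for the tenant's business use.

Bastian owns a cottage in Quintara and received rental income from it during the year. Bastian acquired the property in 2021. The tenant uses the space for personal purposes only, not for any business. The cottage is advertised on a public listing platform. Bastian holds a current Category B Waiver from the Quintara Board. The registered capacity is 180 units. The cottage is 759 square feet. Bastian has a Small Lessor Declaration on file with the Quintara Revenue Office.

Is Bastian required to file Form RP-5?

Exception (a): a Small Lessor Declaration is on file — every condition holds. But: (c) is engaged — a current Category B Waiver is held. So (a) is unavailable.
All of (b)'s requirements are met (the registered capacity is 180 units, below the 190 units limit). But applying paragraphs (d)–(e): (d) is triggered — the property is publicly advertised. (e), which would lift (d), is not triggered — the space is used for personal purposes only. Exception (b) does not apply.
Every exception is unavailable, so the rule governs.

Yes — Bastian must file Form RP-5.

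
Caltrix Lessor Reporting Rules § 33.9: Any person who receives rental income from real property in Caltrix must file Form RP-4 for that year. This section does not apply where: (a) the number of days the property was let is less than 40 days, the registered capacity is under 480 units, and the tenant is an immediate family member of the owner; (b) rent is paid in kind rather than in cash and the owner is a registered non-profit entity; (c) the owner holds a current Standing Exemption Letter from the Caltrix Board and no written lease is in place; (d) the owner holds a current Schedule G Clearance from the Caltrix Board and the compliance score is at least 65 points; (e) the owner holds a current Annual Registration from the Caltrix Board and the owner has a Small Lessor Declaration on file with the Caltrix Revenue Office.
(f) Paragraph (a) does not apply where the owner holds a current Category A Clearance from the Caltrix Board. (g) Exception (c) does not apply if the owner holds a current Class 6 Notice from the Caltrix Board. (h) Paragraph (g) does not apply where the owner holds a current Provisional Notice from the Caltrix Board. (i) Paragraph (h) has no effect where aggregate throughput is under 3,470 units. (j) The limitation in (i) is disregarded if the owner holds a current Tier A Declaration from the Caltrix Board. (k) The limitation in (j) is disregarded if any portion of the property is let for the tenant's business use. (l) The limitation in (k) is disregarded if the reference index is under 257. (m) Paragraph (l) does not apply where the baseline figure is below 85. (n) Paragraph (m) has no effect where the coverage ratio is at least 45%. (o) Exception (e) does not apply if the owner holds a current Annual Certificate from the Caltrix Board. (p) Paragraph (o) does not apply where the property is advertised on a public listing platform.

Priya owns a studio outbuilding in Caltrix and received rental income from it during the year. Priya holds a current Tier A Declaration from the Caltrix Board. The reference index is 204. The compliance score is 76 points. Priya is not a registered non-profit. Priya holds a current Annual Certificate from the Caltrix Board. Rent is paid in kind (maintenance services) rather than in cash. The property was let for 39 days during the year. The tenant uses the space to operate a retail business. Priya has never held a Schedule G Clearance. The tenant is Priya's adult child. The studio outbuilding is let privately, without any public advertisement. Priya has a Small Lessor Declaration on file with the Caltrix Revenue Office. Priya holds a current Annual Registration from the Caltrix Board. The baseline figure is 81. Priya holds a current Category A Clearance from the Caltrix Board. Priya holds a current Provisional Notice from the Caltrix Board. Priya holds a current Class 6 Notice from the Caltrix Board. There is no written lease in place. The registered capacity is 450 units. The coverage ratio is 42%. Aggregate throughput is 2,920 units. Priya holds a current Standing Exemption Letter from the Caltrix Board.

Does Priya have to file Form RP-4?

Exception (a)'s conditions are all satisfied: the number of days the property was let is 39 days, less than the 40 days limit; the registered capacity is 450 units, under the 480 units limit; the tenant is an immediate family member. However, paragraph (f) must be considered: (f) is engaged — a current Category A Clearance is held. (a) is therefore removed.
Exception (b) requires that the owner is a registered non-profit entity; but Priya is not a registered non-profit, so (b) is unavailable.
Exception (c) is satisfied on its face — a current Standing Exemption Letter is held; there is no written lease. But: (g) is triggered — a current Class 6 Notice is held. (h) is engaged (a current Provisional Notice is held), but is overridden by (i): (i) is engaged — aggregate throughput is 2,920 units, under the 3,470 units limit. (j) applies (a current Tier A Declaration is held), but is overridden by (k): (k) operates against (j): the space is let for business use. (l) would limit (k) — the reference index is 204, under the 257 limit — but (m) sets (l) aside: (m) operates — the baseline figure is 81, below the 85 limit. (n), which would lift (m), is inapplicable — the coverage ratio is 42%, short of 45%. Exception (c) does not apply.
Exception (d) fails — there is no Schedule G Clearance in force.
All of (e)'s requirements are met (a current Annual Registration is held; a Small Lessor Declaration is on file). But: (o) operates against (e): a current Annual Certificate is held. (p) is inapplicable (the property is let privately without advertisement), so (o) stands. Exception (e) does not apply.
None of the exceptions is available; § 33.9 applies in full.

Yes — Priya must file Form RP-4.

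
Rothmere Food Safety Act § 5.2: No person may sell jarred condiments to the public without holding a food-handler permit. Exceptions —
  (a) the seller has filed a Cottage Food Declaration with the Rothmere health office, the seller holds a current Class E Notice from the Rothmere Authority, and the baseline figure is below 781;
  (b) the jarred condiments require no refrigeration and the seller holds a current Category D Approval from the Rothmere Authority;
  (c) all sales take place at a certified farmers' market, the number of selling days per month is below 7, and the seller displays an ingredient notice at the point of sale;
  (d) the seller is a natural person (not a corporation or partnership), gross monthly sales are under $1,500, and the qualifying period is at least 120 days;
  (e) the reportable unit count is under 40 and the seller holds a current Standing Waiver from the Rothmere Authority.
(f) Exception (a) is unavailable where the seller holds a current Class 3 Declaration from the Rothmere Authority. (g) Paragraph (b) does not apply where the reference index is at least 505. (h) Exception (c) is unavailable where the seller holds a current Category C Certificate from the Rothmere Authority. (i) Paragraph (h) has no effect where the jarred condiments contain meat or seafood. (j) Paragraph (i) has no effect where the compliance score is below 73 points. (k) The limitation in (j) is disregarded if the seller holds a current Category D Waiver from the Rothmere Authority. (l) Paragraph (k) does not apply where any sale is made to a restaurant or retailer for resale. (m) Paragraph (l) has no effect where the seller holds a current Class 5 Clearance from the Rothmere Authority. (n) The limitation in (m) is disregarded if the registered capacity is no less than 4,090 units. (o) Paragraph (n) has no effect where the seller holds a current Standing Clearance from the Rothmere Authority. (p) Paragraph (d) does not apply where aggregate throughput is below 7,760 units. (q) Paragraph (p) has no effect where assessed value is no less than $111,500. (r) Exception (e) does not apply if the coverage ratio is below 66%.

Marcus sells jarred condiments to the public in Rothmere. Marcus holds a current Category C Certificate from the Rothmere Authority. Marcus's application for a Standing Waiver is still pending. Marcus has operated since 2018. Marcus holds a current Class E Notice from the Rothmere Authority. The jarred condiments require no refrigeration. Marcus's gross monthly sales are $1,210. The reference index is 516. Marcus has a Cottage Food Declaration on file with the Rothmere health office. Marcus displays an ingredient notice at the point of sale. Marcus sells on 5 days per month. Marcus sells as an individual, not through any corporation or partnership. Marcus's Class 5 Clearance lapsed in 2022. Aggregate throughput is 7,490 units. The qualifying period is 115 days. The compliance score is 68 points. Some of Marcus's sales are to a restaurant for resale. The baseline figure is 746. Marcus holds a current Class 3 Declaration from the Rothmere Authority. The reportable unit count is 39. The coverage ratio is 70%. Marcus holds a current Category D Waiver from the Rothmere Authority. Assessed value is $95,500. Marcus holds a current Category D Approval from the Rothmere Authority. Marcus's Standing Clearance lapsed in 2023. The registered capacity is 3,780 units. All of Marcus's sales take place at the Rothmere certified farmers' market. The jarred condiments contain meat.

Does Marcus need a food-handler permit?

All of (a)'s requirements are met (a Cottage Food Declaration is on file; a current Class E Notice is held; the baseline figure is 746, below the 781 limit). But: (f) is engaged — a current Class 3 Declaration is held. Exception (a) does not apply.
All of (b)'s requirements are met (the jarred condiments are shelf-stable; a current Category D Approval is held). But: (g) is triggered — the reference index is 516, meeting the 505 threshold. So (b) is unavailable.
All of (c)'s requirements are met (all sales are at a certified farmers' market; the number of selling days per month is 5, below the 7 limit; an ingredient notice is displayed). However, paragraphs (h)–(o) must be considered: (h) applies — a current Category C Certificate is held. (i) is engaged (the jarred condiments contain meat), but yields to (j): (j) operates against (i): the compliance score is 68 points, below the 73 points limit. (k) would limit (j) — a current Category D Waiver is held — but (l) sets (k) aside: (l) operates — some sales are to a restaurant for resale. (m) is not triggered (there is no Class 5 Clearance in force), so (l) stands. Exception (c) does not apply.
Exception (d) fails — the qualifying period is 115 days, short of 120 days.
Exception (e) does not apply: no current Standing Waiver is held.
Every exception is unavailable, so the rule governs.

Yes — Marcus must hold a food-handler permit.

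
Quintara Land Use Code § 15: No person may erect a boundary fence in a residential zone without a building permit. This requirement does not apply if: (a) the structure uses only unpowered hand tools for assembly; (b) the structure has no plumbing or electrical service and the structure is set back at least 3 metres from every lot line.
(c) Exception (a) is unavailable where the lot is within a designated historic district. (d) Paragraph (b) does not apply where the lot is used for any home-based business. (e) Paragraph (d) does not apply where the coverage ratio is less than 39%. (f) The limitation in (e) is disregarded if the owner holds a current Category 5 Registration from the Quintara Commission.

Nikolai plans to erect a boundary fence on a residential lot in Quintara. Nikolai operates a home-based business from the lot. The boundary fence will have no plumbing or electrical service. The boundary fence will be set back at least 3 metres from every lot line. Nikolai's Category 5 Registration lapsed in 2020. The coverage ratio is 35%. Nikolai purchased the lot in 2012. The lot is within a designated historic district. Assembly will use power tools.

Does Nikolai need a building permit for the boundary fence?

No — exception (b) applies; Nikolai does not need a building permit.

Exception (a) requires that the structure uses only unpowered hand tools for assembly; but assembly uses power tools, so (a) is unavailable.
Exception (b)'s conditions are all satisfied: there is no plumbing or electrical service; the setback is at least 3 m on every side. Applying paragraphs (d)–(f): (d) would limit (b) — a home-based business operates on the lot — but (e) sets (d) aside: (e) operates against (d): the coverage ratio is 35%, less than the 39% limit. (f) is inapplicable (no current Category 5 Registration is held), so (e) stands. (b) remains available.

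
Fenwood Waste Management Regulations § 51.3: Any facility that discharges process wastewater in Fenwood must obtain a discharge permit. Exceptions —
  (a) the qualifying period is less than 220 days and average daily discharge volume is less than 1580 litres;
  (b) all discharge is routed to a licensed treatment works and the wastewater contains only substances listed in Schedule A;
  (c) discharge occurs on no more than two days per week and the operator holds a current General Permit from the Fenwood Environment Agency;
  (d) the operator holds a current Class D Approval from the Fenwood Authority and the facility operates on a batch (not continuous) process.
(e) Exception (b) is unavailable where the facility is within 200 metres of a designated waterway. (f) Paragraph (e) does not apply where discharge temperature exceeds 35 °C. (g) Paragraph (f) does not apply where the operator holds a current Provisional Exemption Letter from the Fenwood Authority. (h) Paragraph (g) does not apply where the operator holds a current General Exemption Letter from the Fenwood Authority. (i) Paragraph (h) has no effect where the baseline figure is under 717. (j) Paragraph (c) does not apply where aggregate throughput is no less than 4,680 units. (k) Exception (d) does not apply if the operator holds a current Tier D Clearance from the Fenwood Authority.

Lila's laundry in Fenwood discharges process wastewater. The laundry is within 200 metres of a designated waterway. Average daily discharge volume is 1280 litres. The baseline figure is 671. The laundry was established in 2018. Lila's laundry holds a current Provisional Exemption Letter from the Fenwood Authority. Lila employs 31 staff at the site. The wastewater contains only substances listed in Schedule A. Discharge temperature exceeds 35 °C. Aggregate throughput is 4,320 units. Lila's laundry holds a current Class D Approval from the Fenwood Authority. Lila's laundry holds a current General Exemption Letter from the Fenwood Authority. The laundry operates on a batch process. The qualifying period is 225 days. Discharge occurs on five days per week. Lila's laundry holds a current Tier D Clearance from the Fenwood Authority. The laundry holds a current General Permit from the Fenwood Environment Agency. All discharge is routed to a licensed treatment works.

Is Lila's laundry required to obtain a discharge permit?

Yes — Lila's laundry must obtain a discharge permit.

Exception (a) does not apply: the qualifying period is 225 days, not less than 220 days.
Exception (b): discharge is routed to a licensed treatment works; the wastewater is Schedule-A-only — every condition holds. However, paragraphs (e)–(i) must be considered: (e) applies — the laundry is within 200 m of a designated waterway. (f) applies (discharge temperature exceeds 35 °C), but is itself disapplied by (g): (g) is engaged — a current Provisional Exemption Letter is held. (h) is triggered (a current General Exemption Letter is held), but is set aside by (i): (i) is triggered — the baseline figure is 671, under the 717 limit. Exception (b) does not apply.
Exception (c) fails — discharge occurs on five days per week.
Exception (d): a current Class D Approval is held; the facility operates on a batch process — every condition holds. However, paragraph (k) must be considered: (k) operates — a current Tier D Clearance is held. Exception (d) does not apply.
None of the exceptions is available; § 51.3 applies in full.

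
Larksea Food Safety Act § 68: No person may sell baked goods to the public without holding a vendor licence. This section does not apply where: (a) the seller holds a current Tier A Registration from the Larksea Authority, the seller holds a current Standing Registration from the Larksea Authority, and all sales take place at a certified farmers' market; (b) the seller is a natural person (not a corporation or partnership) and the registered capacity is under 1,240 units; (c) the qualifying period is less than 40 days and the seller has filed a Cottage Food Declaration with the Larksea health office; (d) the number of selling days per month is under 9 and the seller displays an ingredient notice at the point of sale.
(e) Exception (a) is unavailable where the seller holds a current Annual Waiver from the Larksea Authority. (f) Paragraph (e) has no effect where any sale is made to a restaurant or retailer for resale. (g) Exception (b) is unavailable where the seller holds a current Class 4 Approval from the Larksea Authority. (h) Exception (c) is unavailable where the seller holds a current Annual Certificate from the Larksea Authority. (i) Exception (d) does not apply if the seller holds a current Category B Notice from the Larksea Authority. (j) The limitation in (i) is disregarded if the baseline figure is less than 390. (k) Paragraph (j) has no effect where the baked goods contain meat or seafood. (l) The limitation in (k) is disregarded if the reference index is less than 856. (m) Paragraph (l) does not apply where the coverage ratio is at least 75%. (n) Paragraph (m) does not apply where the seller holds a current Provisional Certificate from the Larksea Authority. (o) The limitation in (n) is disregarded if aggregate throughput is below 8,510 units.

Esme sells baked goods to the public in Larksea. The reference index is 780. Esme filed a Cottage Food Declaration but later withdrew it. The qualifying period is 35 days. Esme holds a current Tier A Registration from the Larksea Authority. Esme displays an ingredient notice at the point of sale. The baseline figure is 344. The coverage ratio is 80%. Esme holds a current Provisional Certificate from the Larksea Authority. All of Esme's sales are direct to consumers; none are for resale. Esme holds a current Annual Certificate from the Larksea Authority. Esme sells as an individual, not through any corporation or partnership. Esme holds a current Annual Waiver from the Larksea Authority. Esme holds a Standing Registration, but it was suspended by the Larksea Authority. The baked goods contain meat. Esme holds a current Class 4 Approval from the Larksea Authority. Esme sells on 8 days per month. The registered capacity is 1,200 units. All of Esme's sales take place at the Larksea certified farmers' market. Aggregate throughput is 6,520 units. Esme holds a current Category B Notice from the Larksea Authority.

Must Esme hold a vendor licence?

Exception (a) fails — no current Standing Registration is held.
Exception (b): the seller is a natural person; the registered capacity is 1,200 units, under the 1,240 units limit — every condition holds. But: (g) operates against (b): a current Class 4 Approval is held. (b) is therefore removed.
Exception (c) fails — the Cottage Food Declaration was withdrawn.
All of (d)'s requirements are met (the number of selling days per month is 8, under the 9 limit; an ingredient notice is displayed). But applying paragraphs (i)–(o): (i) operates against (d): a current Category B Notice is held. (j) applies (the baseline figure is 344, less than the 390 limit), but is itself disapplied by (k): (k) operates against (j): the baked goods contain meat. (l) applies (the reference index is 780, less than the 856 limit), but is overridden by (m): (m) operates against (l): the coverage ratio is 80%, meeting the 75% threshold. (n) would limit (m) — a current Provisional Certificate is held — but (o) sets (n) aside: (o) applies — aggregate throughput is 6,520 units, below the 8,510 units limit. (d) is therefore removed.
No exception displaces § 68.

Yes — Esme must hold a vendor licence.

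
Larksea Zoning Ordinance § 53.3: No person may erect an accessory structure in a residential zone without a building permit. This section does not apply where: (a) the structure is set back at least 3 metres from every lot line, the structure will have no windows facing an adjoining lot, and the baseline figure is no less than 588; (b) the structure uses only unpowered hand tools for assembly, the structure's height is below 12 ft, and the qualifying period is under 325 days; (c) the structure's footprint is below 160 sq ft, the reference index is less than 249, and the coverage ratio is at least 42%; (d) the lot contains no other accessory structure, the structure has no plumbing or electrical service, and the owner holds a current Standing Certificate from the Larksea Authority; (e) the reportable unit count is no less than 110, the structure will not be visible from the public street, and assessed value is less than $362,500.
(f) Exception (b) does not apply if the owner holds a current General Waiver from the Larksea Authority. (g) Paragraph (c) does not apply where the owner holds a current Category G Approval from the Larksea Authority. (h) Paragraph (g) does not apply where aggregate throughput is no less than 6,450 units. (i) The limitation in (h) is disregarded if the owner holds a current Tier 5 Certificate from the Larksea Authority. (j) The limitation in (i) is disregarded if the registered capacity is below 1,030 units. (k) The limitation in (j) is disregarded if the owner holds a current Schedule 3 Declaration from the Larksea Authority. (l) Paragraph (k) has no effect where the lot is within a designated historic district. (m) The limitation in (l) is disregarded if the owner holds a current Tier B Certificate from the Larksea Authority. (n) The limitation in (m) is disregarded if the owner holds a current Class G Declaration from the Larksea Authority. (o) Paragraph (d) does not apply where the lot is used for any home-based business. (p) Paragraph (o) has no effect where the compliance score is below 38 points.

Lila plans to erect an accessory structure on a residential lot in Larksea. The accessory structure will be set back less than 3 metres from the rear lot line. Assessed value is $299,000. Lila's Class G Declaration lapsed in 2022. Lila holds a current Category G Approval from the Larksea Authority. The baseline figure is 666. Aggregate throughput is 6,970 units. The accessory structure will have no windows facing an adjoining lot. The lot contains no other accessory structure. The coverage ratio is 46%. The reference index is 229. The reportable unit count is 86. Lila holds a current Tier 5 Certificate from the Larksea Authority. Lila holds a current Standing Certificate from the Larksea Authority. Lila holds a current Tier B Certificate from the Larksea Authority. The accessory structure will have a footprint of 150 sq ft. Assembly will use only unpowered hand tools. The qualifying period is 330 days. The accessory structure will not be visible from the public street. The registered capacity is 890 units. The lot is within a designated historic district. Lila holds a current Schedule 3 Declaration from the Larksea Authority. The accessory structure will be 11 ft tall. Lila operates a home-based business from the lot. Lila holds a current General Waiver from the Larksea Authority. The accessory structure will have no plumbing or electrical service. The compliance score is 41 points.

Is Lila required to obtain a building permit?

Exception (a) requires that the structure is set back at least 3 metres from every lot line; but the rear setback is under 3 m, so (a) is unavailable.
Exception (b) requires that the qualifying period is under 325 days; but the qualifying period is 330 days, not under 325 days, so (b) is unavailable.
Exception (c): the structure's footprint is 150 sq ft, below the 160 sq ft limit; the reference index is 229, less than the 249 limit; the coverage ratio is 46%, meeting the 42% threshold — every condition holds. However, paragraphs (g)–(n) must be considered: (g) operates — a current Category G Approval is held. (h) is triggered (aggregate throughput is 6,970 units, meeting the 6,450 units threshold), but yields to (i): (i) applies — a current Tier 5 Certificate is held. (j) applies (the registered capacity is 890 units, below the 1,030 units limit), but yields to (k): (k) operates against (j): a current Schedule 3 Declaration is held. (l) applies (the lot is in a historic district), but is set aside by (m): (m) operates against (l): a current Tier B Certificate is held. (n), which would lift (m), is inapplicable — the Class G Declaration is not current. Exception (c) does not apply.
Exception (d): the lot has no other accessory structure; there is no plumbing or electrical service; a current Standing Certificate is held — every condition holds. However, paragraphs (o)–(p) must be considered: (o) operates against (d): a home-based business operates on the lot. (p), which would lift (o), is not engaged — the compliance score is 41 points, not below 38 points. (d) is therefore removed.
Exception (e) does not apply: the reportable unit count is 86, short of 110.
No exception is made out. Lila falls within the general rule.

Yes — Lila must obtain a building permit.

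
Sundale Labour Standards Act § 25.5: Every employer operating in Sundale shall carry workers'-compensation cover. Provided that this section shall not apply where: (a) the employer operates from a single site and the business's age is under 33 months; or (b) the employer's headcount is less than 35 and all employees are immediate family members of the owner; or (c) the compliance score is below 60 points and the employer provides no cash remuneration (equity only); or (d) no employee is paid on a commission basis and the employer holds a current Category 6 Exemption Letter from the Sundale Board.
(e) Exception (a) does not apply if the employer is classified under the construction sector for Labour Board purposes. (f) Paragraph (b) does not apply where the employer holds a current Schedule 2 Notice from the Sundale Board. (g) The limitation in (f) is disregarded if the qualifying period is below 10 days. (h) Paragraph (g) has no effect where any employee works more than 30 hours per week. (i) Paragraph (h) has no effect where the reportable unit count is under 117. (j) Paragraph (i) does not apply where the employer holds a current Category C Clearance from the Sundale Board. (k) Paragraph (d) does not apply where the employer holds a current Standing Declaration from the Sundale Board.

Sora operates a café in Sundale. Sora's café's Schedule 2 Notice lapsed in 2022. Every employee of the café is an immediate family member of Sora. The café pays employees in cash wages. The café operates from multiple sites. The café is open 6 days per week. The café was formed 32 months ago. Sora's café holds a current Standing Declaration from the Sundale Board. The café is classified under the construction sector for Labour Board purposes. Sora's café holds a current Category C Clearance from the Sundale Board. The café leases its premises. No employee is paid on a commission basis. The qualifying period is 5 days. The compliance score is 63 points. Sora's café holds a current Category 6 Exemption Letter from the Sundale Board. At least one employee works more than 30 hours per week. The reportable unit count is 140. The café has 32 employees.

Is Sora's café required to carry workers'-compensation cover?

No — exception (b) applies; Sora's café is not required to carry workers'-compensation cover.

Exception (a) does not apply: the employer operates from multiple sites.
Exception (b)'s conditions are all satisfied: the employer's headcount is 32, less than the 35 limit; every employee is an immediate family member. Applying paragraphs (f)–(j): (f) does not operate here — there is no Schedule 2 Notice in force. So (b) applies.
Exception (c) does not apply: the compliance score is 63 points, not below 60 points.
Exception (d)'s conditions are all satisfied: no employee is paid on commission; a current Category 6 Exemption Letter is held. But applying paragraph (k): (k) operates against (d): a current Standing Declaration is held. Exception (d) does not apply.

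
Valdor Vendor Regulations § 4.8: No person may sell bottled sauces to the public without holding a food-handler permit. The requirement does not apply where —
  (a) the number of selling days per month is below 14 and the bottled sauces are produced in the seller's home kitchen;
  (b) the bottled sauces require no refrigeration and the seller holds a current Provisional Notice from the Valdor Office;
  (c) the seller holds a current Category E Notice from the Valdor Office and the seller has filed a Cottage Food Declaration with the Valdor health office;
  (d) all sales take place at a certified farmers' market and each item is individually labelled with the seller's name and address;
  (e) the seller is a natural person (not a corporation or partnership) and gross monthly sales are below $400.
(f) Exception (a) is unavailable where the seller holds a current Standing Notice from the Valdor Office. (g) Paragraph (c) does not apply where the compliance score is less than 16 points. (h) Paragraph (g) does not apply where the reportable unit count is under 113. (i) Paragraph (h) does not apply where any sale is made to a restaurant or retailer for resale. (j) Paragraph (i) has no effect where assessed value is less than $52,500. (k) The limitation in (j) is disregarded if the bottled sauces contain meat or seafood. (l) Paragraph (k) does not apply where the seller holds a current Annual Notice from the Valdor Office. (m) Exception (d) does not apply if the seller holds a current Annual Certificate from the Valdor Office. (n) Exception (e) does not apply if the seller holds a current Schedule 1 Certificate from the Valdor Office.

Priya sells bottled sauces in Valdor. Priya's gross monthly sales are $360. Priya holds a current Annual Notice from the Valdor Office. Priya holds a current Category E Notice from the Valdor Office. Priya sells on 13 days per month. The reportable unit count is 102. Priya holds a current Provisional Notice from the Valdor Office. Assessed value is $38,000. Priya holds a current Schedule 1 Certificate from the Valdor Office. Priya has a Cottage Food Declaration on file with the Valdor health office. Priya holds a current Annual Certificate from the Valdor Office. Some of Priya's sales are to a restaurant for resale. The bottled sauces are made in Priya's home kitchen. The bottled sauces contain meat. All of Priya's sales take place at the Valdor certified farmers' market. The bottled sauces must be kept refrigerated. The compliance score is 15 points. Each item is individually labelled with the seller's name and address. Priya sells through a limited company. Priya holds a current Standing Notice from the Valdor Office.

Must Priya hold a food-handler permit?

Exception (a) is satisfied on its face — the number of selling days per month is 13, below the 14 limit; the bottled sauces are home-kitchen produced. But applying paragraph (f): (f) operates against (a): a current Standing Notice is held. (a) is therefore removed.
Exception (b) does not apply: the bottled sauces require refrigeration.
Exception (c) is satisfied on its face — a current Category E Notice is held; a Cottage Food Declaration is on file. Considering the limiting provisions: (g) operates (the compliance score is 15 points, less than the 16 points limit), but is itself disapplied by (h): (h) operates against (g): the reportable unit count is 102, under the 113 limit. (i) would limit (h) — some sales are to a restaurant for resale — but (j) sets (i) aside: (j) operates against (i): assessed value is $38,000, less than the $52,500 limit. (k) is engaged (the bottled sauces contain meat), but yields to (l): (l) is engaged — a current Annual Notice is held. (c) remains available.
Exception (d): all sales are at a certified farmers' market; items are individually labelled — every condition holds. However, paragraph (m) must be considered: (m) operates against (d): a current Annual Certificate is held. Exception (d) does not apply.
Exception (e) requires that the seller is a natural person (not a corporation or partnership); but the seller operates through a limited company, so (e) is unavailable.

No — exception (c) applies; Priya is not required to hold a food-handler permit.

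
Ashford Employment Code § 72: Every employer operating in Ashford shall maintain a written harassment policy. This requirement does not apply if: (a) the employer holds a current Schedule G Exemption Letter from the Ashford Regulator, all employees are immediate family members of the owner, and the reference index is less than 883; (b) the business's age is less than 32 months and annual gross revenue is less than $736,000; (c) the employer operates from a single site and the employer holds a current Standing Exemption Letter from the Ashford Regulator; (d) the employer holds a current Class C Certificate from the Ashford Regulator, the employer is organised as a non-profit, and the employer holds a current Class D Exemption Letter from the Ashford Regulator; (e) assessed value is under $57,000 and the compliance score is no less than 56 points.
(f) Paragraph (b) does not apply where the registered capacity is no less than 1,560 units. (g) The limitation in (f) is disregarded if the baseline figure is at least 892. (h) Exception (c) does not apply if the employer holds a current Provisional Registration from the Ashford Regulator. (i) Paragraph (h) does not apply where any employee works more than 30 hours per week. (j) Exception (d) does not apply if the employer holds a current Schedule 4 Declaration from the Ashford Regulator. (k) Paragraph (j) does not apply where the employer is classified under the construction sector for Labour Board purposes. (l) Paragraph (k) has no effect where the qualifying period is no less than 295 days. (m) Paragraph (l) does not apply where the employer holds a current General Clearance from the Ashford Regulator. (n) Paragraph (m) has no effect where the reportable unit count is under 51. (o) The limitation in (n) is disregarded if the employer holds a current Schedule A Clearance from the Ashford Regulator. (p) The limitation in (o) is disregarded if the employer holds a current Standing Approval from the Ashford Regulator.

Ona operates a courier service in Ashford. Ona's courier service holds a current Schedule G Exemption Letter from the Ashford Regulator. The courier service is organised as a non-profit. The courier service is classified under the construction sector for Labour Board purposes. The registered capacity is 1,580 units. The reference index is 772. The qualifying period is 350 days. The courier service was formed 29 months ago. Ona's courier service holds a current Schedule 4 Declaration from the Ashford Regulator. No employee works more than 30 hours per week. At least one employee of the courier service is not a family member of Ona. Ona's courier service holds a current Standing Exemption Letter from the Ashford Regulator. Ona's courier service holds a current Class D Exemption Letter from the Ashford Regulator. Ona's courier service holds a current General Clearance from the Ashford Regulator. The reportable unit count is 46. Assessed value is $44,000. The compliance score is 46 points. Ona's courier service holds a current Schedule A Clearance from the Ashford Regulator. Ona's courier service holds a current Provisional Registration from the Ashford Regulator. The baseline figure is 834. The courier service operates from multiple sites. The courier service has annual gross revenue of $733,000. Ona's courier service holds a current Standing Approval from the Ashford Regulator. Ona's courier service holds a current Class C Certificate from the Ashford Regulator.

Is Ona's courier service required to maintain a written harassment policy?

Yes — Ona's courier service must maintain a written harassment policy.

Exception (a) fails — at least one employee is not a family member.
Exception (b): the business's age is 29 months, less than the 32 months limit; annual gross revenue is $733,000, less than the $736,000 limit — every condition holds. But: (f) is triggered — the registered capacity is 1,580 units, meeting the 1,560 units threshold. (g) does not operate here (the baseline figure is 834, short of 892), so (f) stands. Exception (b) does not apply.
Exception (c) fails — the employer operates from multiple sites.
Exception (d): a current Class C Certificate is held; the employer is a non-profit; a current Class D Exemption Letter is held — every condition holds. However, paragraphs (j)–(p) must be considered: (j) operates against (d): a current Schedule 4 Declaration is held. (k) would limit (j) — the courier service is classified under the construction sector — but (l) sets (k) aside: (l) operates against (k): the qualifying period is 350 days, meeting the 295 days threshold. (m) would limit (l) — a current General Clearance is held — but (n) sets (m) aside: (n) operates against (m): the reportable unit count is 46, under the 51 limit. (o) is triggered (a current Schedule A Clearance is held), but is itself disapplied by (p): (p) operates against (o): a current Standing Approval is held. (d) is therefore removed.
Exception (e) fails — the compliance score is 46 points, short of 56 points.
No exception is made out. Ona's courier service falls within the general rule.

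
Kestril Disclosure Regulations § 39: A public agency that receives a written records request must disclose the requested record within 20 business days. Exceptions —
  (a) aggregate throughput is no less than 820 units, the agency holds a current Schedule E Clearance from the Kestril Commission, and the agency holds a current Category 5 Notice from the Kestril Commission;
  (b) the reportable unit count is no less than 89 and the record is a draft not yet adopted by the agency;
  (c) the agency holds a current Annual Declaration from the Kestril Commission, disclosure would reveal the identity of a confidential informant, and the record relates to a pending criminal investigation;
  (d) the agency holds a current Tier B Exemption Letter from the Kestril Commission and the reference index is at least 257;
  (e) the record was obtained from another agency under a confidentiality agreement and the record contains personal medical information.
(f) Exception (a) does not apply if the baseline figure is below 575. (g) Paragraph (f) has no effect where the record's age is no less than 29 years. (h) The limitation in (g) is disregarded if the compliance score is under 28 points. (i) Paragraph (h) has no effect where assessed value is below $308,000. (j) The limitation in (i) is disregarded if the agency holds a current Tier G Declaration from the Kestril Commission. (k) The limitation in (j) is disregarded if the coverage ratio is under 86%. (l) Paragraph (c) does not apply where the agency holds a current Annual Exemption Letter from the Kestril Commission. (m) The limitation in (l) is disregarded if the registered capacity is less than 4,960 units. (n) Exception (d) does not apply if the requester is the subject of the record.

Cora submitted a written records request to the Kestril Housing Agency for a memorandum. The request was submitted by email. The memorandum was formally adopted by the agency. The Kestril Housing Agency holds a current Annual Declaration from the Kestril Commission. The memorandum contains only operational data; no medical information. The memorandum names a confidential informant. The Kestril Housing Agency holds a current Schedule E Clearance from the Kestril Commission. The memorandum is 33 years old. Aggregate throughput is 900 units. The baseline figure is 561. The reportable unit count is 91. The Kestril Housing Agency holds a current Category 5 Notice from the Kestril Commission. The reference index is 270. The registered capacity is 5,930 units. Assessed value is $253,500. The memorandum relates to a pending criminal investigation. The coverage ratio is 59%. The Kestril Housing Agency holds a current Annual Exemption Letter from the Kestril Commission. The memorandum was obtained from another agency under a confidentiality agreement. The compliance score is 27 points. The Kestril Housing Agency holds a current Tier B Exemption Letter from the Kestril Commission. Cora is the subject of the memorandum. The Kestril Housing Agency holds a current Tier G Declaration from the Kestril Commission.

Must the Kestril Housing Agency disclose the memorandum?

Exception (a): aggregate throughput is 900 units, meeting the 820 units threshold; a current Schedule E Clearance is held; a current Category 5 Notice is held — every condition holds. Under paragraphs (f)–(k): (f) would limit (a) — the baseline figure is 561, below the 575 limit — but (g) sets (f) aside: (g) operates against (f): the record's age is 33 years, meeting the 29 years threshold. (h) is engaged (the compliance score is 27 points, under the 28 points limit), but is overridden by (i): (i) is engaged — assessed value is $253,500, below the $308,000 limit. (j) is triggered (a current Tier G Declaration is held), but is itself disapplied by (k): (k) applies — the coverage ratio is 59%, under the 86% limit. Exception (a) stands.
Exception (b) fails — the memorandum has been formally adopted.
Exception (c): a current Annual Declaration is held; the memorandum names a confidential informant; the memorandum relates to a pending investigation — every condition holds. But applying paragraphs (l)–(m): (l) operates against (c): a current Annual Exemption Letter is held. (m) is inapplicable (the registered capacity is 5,930 units, not less than 4,960 units), so (l) stands. (c) is therefore removed.
All of (d)'s requirements are met (a current Tier B Exemption Letter is held; the reference index is 270, meeting the 257 threshold). But: (n) operates against (d): Cora is the subject of the memorandum. (d) is therefore removed.
Exception (e) requires that the record contains personal medical information; but the memorandum contains only operational data, so (e) is unavailable.

No — exception (a) applies; the Kestril Housing Agency is not required to disclose the memorandum.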